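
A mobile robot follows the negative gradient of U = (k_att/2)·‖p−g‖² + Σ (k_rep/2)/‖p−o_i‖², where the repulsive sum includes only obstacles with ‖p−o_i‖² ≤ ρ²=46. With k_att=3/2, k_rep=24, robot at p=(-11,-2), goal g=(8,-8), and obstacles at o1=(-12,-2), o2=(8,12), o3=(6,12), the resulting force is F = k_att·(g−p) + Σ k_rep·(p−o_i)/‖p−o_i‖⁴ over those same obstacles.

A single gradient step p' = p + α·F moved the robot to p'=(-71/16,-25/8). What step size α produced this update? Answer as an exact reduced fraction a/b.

F_att = 3/2·(g−p) = 3/2·(19,-6) = (28.5000,-9.0000)
o1: d²=1 ≤ ρ²=46; F_rep = 24·(1,0)/1² = (24.0000,0.0000)
o2: d²=557 > ρ²=46 → inactive
o3: d²=485 > ρ²=46 → inactive
F = F_att + ΣF_rep = (52.5000,-9.0000)
Δp = p'−p = (6.5625,-1.1250); α = Δx/Fx = (105/16) / (105/2) = 1/8
check: Δy/Fy = (-9/8) / (-9) = 1/8 ✓

α = 1/8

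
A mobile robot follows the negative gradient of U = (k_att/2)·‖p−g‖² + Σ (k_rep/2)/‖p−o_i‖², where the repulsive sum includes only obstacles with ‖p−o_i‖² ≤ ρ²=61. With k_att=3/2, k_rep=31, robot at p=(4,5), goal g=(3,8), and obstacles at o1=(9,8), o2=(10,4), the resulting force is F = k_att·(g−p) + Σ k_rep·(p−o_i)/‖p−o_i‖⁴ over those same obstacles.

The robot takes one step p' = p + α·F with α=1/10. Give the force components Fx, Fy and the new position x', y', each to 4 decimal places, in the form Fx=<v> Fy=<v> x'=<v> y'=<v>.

Fx=-1.7699 Fy=4.4422 x'=3.8230 y'=5.4442

F_att = 3/2·(g−p) = 3/2·(-1,3) = (-1.5000,4.5000)
o1: d²=34 ≤ ρ²=61; F_rep = 31·(-5,-3)/34² = (-0.1341,-0.0804)
o2: d²=37 ≤ ρ²=61; F_rep = 31·(-6,1)/37² = (-0.1359,0.0226)
F = F_att + ΣF_rep = (-1.7699,4.4422)
p' = p + 1/10·F = (3.8230,5.4442)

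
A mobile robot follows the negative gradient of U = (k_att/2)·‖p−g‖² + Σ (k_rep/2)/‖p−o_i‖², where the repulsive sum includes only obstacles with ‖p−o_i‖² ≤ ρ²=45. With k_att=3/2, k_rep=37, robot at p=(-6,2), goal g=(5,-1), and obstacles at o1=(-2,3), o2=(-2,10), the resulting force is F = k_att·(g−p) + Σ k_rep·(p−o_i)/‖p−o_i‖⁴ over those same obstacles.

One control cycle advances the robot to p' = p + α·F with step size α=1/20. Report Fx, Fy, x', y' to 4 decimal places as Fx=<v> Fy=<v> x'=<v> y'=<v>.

F_att = 3/2·(g−p) = 3/2·(11,-3) = (16.5000,-4.5000)
o1: d²=17 ≤ ρ²=45; F_rep = 37·(-4,-1)/17² = (-0.5121,-0.1280)
o2: d²=80 > ρ²=45 → inactive
F = F_att + ΣF_rep = (15.9879,-4.6280)
p' = p + 1/20·F = (-5.2006,1.7686)

Fx=15.9879 Fy=-4.6280 x'=-5.2006 y'=1.7686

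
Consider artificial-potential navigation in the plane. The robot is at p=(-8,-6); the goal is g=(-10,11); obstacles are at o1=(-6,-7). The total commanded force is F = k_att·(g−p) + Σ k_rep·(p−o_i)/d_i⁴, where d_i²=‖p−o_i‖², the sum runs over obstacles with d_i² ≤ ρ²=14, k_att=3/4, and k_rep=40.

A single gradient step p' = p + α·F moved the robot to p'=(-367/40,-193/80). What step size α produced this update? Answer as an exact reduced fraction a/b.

F_att = 3/4·(g−p) = 3/4·(-2,17) = (-1.5000,12.7500)
o1: d²=5 ≤ ρ²=14; F_rep = 40·(-2,1)/5² = (-3.2000,1.6000)
F = F_att + ΣF_rep = (-4.7000,14.3500)
Δp = p'−p = (-1.1750,3.5875); α = Δx/Fx = (-47/40) / (-47/10) = 1/4
check: Δy/Fy = (287/80) / (287/20) = 1/4 ✓

α = 1/4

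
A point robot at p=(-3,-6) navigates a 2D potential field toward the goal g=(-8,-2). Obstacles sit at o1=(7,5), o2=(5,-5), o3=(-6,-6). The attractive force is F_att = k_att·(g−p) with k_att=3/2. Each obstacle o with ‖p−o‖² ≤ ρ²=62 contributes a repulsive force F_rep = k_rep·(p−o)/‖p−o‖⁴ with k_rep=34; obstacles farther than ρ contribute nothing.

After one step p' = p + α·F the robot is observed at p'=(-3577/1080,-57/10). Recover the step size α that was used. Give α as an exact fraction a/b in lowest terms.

F_att = 3/2·(g−p) = 3/2·(-5,4) = (-7.5000,6.0000)
o1: d²=221 > ρ²=62 → inactive
o2: d²=65 > ρ²=62 → inactive
o3: d²=9 ≤ ρ²=62; F_rep = 34·(3,0)/9² = (1.2593,0.0000)
F = F_att + ΣF_rep = (-6.2407,6.0000)
Δp = p'−p = (-0.3120,0.3000); α = Δx/Fx = (-337/1080) / (-337/54) = 1/20
check: Δy/Fy = (3/10) / (6) = 1/20 ✓

α = 1/20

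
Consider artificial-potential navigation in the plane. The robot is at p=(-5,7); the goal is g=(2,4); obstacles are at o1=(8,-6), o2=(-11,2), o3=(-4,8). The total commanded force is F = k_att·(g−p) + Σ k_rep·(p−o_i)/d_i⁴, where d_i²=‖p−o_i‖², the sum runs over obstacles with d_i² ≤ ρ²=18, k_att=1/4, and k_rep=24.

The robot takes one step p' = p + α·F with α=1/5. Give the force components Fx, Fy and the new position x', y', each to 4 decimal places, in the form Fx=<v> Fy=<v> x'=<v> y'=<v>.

F_att = 1/4·(g−p) = 1/4·(7,-3) = (1.7500,-0.7500)
o1: d²=338 > ρ²=18 → inactive
o2: d²=61 > ρ²=18 → inactive
o3: d²=2 ≤ ρ²=18; F_rep = 24·(-1,-1)/2² = (-6.0000,-6.0000)
F = F_att + ΣF_rep = (-4.2500,-6.7500)
p' = p + 1/5·F = (-5.8500,5.6500)

Fx=-4.2500 Fy=-6.7500 x'=-5.8500 y'=5.6500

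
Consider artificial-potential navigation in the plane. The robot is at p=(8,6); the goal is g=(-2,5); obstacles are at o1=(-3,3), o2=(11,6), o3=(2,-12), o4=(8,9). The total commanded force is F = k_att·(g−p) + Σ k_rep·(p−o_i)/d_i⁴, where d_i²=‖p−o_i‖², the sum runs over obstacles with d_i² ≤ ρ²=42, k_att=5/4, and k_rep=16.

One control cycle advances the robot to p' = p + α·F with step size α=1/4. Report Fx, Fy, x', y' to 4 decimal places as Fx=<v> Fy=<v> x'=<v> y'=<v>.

F_att = 5/4·(g−p) = 5/4·(-10,-1) = (-12.5000,-1.2500)
o1: d²=130 > ρ²=42 → inactive
o2: d²=9 ≤ ρ²=42; F_rep = 16·(-3,0)/9² = (-0.5926,0.0000)
o3: d²=360 > ρ²=42 → inactive
o4: d²=9 ≤ ρ²=42; F_rep = 16·(0,-3)/9² = (0.0000,-0.5926)
F = F_att + ΣF_rep = (-13.0926,-1.8426)
p' = p + 1/4·F = (4.7269,5.5394)

Fx=-13.0926 Fy=-1.8426 x'=4.7269 y'=5.5394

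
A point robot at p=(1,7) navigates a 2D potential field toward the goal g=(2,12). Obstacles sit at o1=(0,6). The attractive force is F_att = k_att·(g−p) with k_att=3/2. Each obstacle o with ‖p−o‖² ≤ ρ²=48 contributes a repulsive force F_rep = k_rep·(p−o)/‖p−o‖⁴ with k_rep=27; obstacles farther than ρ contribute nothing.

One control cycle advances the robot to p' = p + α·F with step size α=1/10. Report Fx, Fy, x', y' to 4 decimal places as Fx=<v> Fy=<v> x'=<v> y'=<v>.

Fx=8.2500 Fy=14.2500 x'=1.8250 y'=8.4250

F_att = 3/2·(g−p) = 3/2·(1,5) = (1.5000,7.5000)
o1: d²=2 ≤ ρ²=48; F_rep = 27·(1,1)/2² = (6.7500,6.7500)
F = F_att + ΣF_rep = (8.2500,14.2500)
p' = p + 1/10·F = (1.8250,8.4250)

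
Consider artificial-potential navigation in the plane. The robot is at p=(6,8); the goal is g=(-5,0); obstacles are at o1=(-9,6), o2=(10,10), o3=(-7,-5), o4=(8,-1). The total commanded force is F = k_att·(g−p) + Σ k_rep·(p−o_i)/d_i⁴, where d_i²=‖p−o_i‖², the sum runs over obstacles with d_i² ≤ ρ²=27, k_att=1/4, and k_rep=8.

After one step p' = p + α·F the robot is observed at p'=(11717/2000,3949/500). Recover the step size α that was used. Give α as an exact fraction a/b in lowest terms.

α = 1/20

F_att = 1/4·(g−p) = 1/4·(-11,-8) = (-2.7500,-2.0000)
o1: d²=229 > ρ²=27 → inactive
o2: d²=20 ≤ ρ²=27; F_rep = 8·(-4,-2)/20² = (-0.0800,-0.0400)
o3: d²=338 > ρ²=27 → inactive
o4: d²=85 > ρ²=27 → inactive
F = F_att + ΣF_rep = (-2.8300,-2.0400)
Δp = p'−p = (-0.1415,-0.1020); α = Δx/Fx = (-283/2000) / (-283/100) = 1/20
check: Δy/Fy = (-51/500) / (-51/25) = 1/20 ✓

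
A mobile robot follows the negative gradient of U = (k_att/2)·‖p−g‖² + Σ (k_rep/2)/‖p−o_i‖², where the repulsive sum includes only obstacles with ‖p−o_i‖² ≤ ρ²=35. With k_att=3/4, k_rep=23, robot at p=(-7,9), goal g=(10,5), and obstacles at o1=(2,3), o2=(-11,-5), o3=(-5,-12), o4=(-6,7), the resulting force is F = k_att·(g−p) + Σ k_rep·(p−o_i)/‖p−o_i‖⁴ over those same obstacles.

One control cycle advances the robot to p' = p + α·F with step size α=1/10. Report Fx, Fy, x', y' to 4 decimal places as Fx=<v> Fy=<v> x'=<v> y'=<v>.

F_att = 3/4·(g−p) = 3/4·(17,-4) = (12.7500,-3.0000)
o1: d²=117 > ρ²=35 → inactive
o2: d²=212 > ρ²=35 → inactive
o3: d²=445 > ρ²=35 → inactive
o4: d²=5 ≤ ρ²=35; F_rep = 23·(-1,2)/5² = (-0.9200,1.8400)
F = F_att + ΣF_rep = (11.8300,-1.1600)
p' = p + 1/10·F = (-5.8170,8.8840)

Fx=11.8300 Fy=-1.1600 x'=-5.8170 y'=8.8840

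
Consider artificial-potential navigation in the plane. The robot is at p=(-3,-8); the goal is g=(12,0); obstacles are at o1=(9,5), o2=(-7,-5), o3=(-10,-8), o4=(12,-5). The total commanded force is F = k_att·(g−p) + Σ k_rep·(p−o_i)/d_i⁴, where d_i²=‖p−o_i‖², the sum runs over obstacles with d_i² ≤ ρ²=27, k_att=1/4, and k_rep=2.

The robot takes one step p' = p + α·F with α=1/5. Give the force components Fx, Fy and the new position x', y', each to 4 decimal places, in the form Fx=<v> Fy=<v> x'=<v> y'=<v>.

Fx=3.7628 Fy=1.9904 x'=-2.2474 y'=-7.6019

F_att = 1/4·(g−p) = 1/4·(15,8) = (3.7500,2.0000)
o1: d²=313 > ρ²=27 → inactive
o2: d²=25 ≤ ρ²=27; F_rep = 2·(4,-3)/25² = (0.0128,-0.0096)
o3: d²=49 > ρ²=27 → inactive
o4: d²=234 > ρ²=27 → inactive
F = F_att + ΣF_rep = (3.7628,1.9904)
p' = p + 1/5·F = (-2.2474,-7.6019)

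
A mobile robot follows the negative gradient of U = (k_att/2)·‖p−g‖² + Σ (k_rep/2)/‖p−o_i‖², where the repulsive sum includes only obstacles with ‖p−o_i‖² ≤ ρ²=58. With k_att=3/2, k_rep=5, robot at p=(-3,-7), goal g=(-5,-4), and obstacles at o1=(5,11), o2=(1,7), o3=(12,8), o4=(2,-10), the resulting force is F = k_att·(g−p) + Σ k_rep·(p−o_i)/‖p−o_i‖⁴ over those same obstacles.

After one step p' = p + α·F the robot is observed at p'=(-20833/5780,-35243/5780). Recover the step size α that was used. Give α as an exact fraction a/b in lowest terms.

α = 1/5

F_att = 3/2·(g−p) = 3/2·(-2,3) = (-3.0000,4.5000)
o1: d²=388 > ρ²=58 → inactive
o2: d²=212 > ρ²=58 → inactive
o3: d²=450 > ρ²=58 → inactive
o4: d²=34 ≤ ρ²=58; F_rep = 5·(-5,3)/34² = (-0.0216,0.0130)
F = F_att + ΣF_rep = (-3.0216,4.5130)
Δp = p'−p = (-0.6043,0.9026); α = Δx/Fx = (-3493/5780) / (-3493/1156) = 1/5
check: Δy/Fy = (5217/5780) / (5217/1156) = 1/5 ✓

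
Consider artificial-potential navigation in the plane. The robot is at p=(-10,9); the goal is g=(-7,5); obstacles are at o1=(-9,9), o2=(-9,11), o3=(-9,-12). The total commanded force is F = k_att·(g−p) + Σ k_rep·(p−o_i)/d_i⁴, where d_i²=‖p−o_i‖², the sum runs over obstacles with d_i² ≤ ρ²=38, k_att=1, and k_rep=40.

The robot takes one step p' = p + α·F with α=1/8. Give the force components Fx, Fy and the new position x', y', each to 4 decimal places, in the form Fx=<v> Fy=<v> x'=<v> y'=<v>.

Fx=-38.6000 Fy=-7.2000 x'=-14.8250 y'=8.1000

F_att = 1·(g−p) = 1·(3,-4) = (3.0000,-4.0000)
o1: d²=1 ≤ ρ²=38; F_rep = 40·(-1,0)/1² = (-40.0000,0.0000)
o2: d²=5 ≤ ρ²=38; F_rep = 40·(-1,-2)/5² = (-1.6000,-3.2000)
o3: d²=442 > ρ²=38 → inactive
F = F_att + ΣF_rep = (-38.6000,-7.2000)
p' = p + 1/8·F = (-14.8250,8.1000)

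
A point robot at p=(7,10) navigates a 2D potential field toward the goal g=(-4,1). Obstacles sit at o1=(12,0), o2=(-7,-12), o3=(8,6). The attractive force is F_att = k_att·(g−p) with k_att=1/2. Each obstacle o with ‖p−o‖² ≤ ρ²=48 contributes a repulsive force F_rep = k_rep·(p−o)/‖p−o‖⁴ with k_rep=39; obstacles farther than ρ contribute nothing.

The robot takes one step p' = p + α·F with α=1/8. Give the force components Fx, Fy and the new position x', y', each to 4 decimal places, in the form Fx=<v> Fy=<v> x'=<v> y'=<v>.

Fx=-5.6349 Fy=-3.9602 x'=6.2956 y'=9.5050

F_att = 1/2·(g−p) = 1/2·(-11,-9) = (-5.5000,-4.5000)
o1: d²=125 > ρ²=48 → inactive
o2: d²=680 > ρ²=48 → inactive
o3: d²=17 ≤ ρ²=48; F_rep = 39·(-1,4)/17² = (-0.1349,0.5398)
F = F_att + ΣF_rep = (-5.6349,-3.9602)
p' = p + 1/8·F = (6.2956,9.5050)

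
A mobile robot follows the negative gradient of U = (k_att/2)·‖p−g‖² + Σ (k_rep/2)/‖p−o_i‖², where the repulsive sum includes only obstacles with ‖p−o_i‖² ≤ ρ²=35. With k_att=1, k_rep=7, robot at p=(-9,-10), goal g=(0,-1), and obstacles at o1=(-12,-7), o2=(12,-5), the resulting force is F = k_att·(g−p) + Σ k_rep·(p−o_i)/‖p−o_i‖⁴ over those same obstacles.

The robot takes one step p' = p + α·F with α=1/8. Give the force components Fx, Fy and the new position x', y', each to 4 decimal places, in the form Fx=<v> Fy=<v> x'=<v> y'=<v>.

F_att = 1·(g−p) = 1·(9,9) = (9.0000,9.0000)
o1: d²=18 ≤ ρ²=35; F_rep = 7·(3,-3)/18² = (0.0648,-0.0648)
o2: d²=466 > ρ²=35 → inactive
F = F_att + ΣF_rep = (9.0648,8.9352)
p' = p + 1/8·F = (-7.8669,-8.8831)

Fx=9.0648 Fy=8.9352 x'=-7.8669 y'=-8.8831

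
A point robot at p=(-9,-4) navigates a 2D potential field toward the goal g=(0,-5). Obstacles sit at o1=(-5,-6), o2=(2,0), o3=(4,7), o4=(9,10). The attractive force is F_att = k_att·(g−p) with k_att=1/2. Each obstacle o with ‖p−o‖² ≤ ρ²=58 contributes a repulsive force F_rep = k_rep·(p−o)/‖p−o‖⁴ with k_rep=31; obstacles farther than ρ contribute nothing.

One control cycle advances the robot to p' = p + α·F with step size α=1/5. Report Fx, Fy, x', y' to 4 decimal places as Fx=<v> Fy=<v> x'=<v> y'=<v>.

Fx=4.1900 Fy=-0.3450 x'=-8.1620 y'=-4.0690

F_att = 1/2·(g−p) = 1/2·(9,-1) = (4.5000,-0.5000)
o1: d²=20 ≤ ρ²=58; F_rep = 31·(-4,2)/20² = (-0.3100,0.1550)
o2: d²=137 > ρ²=58 → inactive
o3: d²=290 > ρ²=58 → inactive
o4: d²=520 > ρ²=58 → inactive
F = F_att + ΣF_rep = (4.1900,-0.3450)
p' = p + 1/5·F = (-8.1620,-4.0690)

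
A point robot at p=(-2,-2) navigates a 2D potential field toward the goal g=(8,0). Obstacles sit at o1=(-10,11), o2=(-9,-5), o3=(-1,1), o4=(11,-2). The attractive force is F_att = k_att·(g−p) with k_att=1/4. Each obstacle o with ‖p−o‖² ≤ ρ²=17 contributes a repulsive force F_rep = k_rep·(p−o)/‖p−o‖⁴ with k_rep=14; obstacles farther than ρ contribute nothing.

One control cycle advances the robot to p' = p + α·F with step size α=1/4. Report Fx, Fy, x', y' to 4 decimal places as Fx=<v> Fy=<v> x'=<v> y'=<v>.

F_att = 1/4·(g−p) = 1/4·(10,2) = (2.5000,0.5000)
o1: d²=233 > ρ²=17 → inactive
o2: d²=58 > ρ²=17 → inactive
o3: d²=10 ≤ ρ²=17; F_rep = 14·(-1,-3)/10² = (-0.1400,-0.4200)
o4: d²=169 > ρ²=17 → inactive
F = F_att + ΣF_rep = (2.3600,0.0800)
p' = p + 1/4·F = (-1.4100,-1.9800)

Fx=2.3600 Fy=0.0800 x'=-1.4100 y'=-1.9800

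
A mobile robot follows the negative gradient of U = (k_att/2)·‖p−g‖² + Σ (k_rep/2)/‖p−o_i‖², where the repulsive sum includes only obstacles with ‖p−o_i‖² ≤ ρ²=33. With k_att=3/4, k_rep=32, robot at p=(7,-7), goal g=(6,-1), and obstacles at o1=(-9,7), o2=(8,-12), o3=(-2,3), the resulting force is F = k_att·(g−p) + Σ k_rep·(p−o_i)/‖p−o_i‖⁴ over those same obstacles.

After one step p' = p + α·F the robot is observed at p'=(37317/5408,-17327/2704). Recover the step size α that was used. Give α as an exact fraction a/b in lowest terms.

α = 1/8

F_att = 3/4·(g−p) = 3/4·(-1,6) = (-0.7500,4.5000)
o1: d²=452 > ρ²=33 → inactive
o2: d²=26 ≤ ρ²=33; F_rep = 32·(-1,5)/26² = (-0.0473,0.2367)
o3: d²=181 > ρ²=33 → inactive
F = F_att + ΣF_rep = (-0.7973,4.7367)
Δp = p'−p = (-0.0997,0.5921); α = Δx/Fx = (-539/5408) / (-539/676) = 1/8
check: Δy/Fy = (1601/2704) / (1601/338) = 1/8 ✓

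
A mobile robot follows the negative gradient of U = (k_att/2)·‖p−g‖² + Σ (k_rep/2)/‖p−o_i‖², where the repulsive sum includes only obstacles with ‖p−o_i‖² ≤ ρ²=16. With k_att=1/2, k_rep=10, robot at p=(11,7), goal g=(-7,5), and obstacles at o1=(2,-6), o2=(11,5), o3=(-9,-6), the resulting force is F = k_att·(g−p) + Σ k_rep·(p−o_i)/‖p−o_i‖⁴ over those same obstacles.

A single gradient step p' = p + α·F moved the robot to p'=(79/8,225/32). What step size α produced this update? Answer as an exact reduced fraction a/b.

F_att = 1/2·(g−p) = 1/2·(-18,-2) = (-9.0000,-1.0000)
o1: d²=250 > ρ²=16 → inactive
o2: d²=4 ≤ ρ²=16; F_rep = 10·(0,2)/4² = (0.0000,1.2500)
o3: d²=569 > ρ²=16 → inactive
F = F_att + ΣF_rep = (-9.0000,0.2500)
Δp = p'−p = (-1.1250,0.0312); α = Δx/Fx = (-9/8) / (-9) = 1/8
check: Δy/Fy = (1/32) / (1/4) = 1/8 ✓

α = 1/8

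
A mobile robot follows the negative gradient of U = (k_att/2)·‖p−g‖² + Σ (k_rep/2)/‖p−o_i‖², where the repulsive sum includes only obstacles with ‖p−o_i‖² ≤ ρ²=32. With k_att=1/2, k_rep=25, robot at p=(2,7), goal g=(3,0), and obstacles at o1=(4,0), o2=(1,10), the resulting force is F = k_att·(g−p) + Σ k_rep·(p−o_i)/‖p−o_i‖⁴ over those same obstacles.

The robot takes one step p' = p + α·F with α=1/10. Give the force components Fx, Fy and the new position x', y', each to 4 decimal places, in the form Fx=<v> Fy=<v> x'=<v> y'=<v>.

Fx=0.7500 Fy=-4.2500 x'=2.0750 y'=6.5750

F_att = 1/2·(g−p) = 1/2·(1,-7) = (0.5000,-3.5000)
o1: d²=53 > ρ²=32 → inactive
o2: d²=10 ≤ ρ²=32; F_rep = 25·(1,-3)/10² = (0.2500,-0.7500)
F = F_att + ΣF_rep = (0.7500,-4.2500)
p' = p + 1/10·F = (2.0750,6.5750)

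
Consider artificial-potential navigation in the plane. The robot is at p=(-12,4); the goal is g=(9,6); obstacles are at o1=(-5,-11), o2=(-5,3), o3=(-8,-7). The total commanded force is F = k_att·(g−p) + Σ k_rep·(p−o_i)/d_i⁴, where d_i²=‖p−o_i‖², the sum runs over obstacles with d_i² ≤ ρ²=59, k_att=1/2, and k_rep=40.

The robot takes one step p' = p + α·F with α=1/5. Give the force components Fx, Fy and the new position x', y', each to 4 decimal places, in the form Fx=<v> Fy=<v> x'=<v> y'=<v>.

Fx=10.3880 Fy=1.0160 x'=-9.9224 y'=4.2032

F_att = 1/2·(g−p) = 1/2·(21,2) = (10.5000,1.0000)
o1: d²=274 > ρ²=59 → inactive
o2: d²=50 ≤ ρ²=59; F_rep = 40·(-7,1)/50² = (-0.1120,0.0160)
o3: d²=137 > ρ²=59 → inactive
F = F_att + ΣF_rep = (10.3880,1.0160)
p' = p + 1/5·F = (-9.9224,4.2032)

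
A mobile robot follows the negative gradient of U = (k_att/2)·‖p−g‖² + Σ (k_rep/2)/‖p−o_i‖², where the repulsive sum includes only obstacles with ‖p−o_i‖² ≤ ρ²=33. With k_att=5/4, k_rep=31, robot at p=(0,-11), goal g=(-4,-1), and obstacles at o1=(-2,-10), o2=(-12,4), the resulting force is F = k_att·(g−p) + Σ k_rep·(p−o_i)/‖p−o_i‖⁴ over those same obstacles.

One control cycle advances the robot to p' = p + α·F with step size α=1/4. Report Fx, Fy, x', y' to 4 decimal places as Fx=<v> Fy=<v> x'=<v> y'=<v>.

Fx=-2.5200 Fy=11.2600 x'=-0.6300 y'=-8.1850

F_att = 5/4·(g−p) = 5/4·(-4,10) = (-5.0000,12.5000)
o1: d²=5 ≤ ρ²=33; F_rep = 31·(2,-1)/5² = (2.4800,-1.2400)
o2: d²=369 > ρ²=33 → inactive
F = F_att + ΣF_rep = (-2.5200,11.2600)
p' = p + 1/4·F = (-0.6300,-8.1850)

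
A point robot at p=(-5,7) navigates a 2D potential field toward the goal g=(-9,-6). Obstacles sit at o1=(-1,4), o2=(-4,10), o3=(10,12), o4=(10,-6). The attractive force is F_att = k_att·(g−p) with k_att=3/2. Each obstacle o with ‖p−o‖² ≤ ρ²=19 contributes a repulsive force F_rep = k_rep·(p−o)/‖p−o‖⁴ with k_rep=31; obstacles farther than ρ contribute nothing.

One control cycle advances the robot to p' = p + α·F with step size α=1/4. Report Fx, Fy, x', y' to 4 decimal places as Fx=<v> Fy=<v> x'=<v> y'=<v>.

Fx=-6.3100 Fy=-20.4300 x'=-6.5775 y'=1.8925

F_att = 3/2·(g−p) = 3/2·(-4,-13) = (-6.0000,-19.5000)
o1: d²=25 > ρ²=19 → inactive
o2: d²=10 ≤ ρ²=19; F_rep = 31·(-1,-3)/10² = (-0.3100,-0.9300)
o3: d²=250 > ρ²=19 → inactive
o4: d²=394 > ρ²=19 → inactive
F = F_att + ΣF_rep = (-6.3100,-20.4300)
p' = p + 1/4·F = (-6.5775,1.8925)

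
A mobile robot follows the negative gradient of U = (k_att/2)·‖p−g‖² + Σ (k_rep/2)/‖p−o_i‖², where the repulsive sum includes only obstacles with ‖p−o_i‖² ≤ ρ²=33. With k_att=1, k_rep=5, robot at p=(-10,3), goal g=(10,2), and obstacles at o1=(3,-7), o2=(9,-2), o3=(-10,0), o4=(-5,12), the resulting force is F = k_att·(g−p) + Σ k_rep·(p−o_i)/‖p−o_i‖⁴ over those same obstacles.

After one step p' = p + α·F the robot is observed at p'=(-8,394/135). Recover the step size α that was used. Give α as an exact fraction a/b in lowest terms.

F_att = 1·(g−p) = 1·(20,-1) = (20.0000,-1.0000)
o1: d²=269 > ρ²=33 → inactive
o2: d²=386 > ρ²=33 → inactive
o3: d²=9 ≤ ρ²=33; F_rep = 5·(0,3)/9² = (0.0000,0.1852)
o4: d²=106 > ρ²=33 → inactive
F = F_att + ΣF_rep = (20.0000,-0.8148)
Δp = p'−p = (2.0000,-0.0815); α = Δx/Fx = (2) / (20) = 1/10
check: Δy/Fy = (-11/135) / (-22/27) = 1/10 ✓

α = 1/10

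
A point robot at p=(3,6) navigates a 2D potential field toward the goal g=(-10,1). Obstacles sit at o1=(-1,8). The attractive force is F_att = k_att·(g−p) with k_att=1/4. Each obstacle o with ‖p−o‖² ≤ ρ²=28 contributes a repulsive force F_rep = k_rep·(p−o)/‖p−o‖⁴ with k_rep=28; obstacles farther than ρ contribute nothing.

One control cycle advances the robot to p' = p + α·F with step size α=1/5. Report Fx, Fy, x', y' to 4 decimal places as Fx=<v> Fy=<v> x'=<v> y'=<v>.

Fx=-2.9700 Fy=-1.3900 x'=2.4060 y'=5.7220

F_att = 1/4·(g−p) = 1/4·(-13,-5) = (-3.2500,-1.2500)
o1: d²=20 ≤ ρ²=28; F_rep = 28·(4,-2)/20² = (0.2800,-0.1400)
F = F_att + ΣF_rep = (-2.9700,-1.3900)
p' = p + 1/5·F = (2.4060,5.7220)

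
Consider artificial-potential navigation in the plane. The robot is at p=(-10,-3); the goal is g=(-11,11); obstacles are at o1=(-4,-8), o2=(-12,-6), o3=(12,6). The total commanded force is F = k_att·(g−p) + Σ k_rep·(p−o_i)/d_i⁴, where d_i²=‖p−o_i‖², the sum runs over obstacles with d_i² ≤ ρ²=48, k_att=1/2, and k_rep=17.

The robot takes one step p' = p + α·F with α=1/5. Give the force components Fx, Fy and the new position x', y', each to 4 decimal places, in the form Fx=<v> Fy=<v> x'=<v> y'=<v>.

Fx=-0.2988 Fy=7.3018 x'=-10.0598 y'=-1.5396

F_att = 1/2·(g−p) = 1/2·(-1,14) = (-0.5000,7.0000)
o1: d²=61 > ρ²=48 → inactive
o2: d²=13 ≤ ρ²=48; F_rep = 17·(2,3)/13² = (0.2012,0.3018)
o3: d²=565 > ρ²=48 → inactive
F = F_att + ΣF_rep = (-0.2988,7.3018)
p' = p + 1/5·F = (-10.0598,-1.5396)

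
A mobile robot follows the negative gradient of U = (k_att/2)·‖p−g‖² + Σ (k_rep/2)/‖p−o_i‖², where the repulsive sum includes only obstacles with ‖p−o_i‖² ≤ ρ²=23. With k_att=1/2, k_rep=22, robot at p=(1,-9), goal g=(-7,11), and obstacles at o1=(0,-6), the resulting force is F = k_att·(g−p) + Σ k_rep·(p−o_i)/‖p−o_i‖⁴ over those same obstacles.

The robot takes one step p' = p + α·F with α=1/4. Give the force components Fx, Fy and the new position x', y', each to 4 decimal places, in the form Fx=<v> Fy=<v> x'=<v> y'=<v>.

F_att = 1/2·(g−p) = 1/2·(-8,20) = (-4.0000,10.0000)
o1: d²=10 ≤ ρ²=23; F_rep = 22·(1,-3)/10² = (0.2200,-0.6600)
F = F_att + ΣF_rep = (-3.7800,9.3400)
p' = p + 1/4·F = (0.0550,-6.6650)

Fx=-3.7800 Fy=9.3400 x'=0.0550 y'=-6.6650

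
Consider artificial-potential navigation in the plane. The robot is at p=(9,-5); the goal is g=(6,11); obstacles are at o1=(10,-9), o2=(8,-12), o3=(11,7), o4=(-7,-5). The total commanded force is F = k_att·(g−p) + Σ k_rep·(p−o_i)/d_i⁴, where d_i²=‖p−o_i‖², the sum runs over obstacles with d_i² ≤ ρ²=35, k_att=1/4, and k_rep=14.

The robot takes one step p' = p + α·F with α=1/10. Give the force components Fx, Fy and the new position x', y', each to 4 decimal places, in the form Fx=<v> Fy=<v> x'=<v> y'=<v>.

F_att = 1/4·(g−p) = 1/4·(-3,16) = (-0.7500,4.0000)
o1: d²=17 ≤ ρ²=35; F_rep = 14·(-1,4)/17² = (-0.0484,0.1938)
o2: d²=50 > ρ²=35 → inactive
o3: d²=148 > ρ²=35 → inactive
o4: d²=256 > ρ²=35 → inactive
F = F_att + ΣF_rep = (-0.7984,4.1938)
p' = p + 1/10·F = (8.9202,-4.5806)

Fx=-0.7984 Fy=4.1938 x'=8.9202 y'=-4.5806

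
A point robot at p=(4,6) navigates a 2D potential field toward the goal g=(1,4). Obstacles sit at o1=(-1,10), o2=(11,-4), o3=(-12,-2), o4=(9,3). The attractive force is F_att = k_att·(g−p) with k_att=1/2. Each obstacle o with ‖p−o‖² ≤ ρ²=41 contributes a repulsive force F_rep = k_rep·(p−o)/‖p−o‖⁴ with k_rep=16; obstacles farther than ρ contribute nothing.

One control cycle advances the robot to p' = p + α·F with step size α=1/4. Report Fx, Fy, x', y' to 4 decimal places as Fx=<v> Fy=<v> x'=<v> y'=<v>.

Fx=-1.5216 Fy=-0.9966 x'=3.6196 y'=5.7509

F_att = 1/2·(g−p) = 1/2·(-3,-2) = (-1.5000,-1.0000)
o1: d²=41 ≤ ρ²=41; F_rep = 16·(5,-4)/41² = (0.0476,-0.0381)
o2: d²=149 > ρ²=41 → inactive
o3: d²=320 > ρ²=41 → inactive
o4: d²=34 ≤ ρ²=41; F_rep = 16·(-5,3)/34² = (-0.0692,0.0415)
F = F_att + ΣF_rep = (-1.5216,-0.9966)
p' = p + 1/4·F = (3.6196,5.7509)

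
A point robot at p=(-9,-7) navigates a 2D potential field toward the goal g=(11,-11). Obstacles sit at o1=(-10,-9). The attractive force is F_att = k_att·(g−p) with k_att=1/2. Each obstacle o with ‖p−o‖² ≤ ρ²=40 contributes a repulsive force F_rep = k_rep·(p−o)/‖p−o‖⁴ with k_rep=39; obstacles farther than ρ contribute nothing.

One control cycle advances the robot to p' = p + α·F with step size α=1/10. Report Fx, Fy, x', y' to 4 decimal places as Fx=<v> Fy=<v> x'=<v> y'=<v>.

Fx=11.5600 Fy=1.1200 x'=-7.8440 y'=-6.8880

F_att = 1/2·(g−p) = 1/2·(20,-4) = (10.0000,-2.0000)
o1: d²=5 ≤ ρ²=40; F_rep = 39·(1,2)/5² = (1.5600,3.1200)
F = F_att + ΣF_rep = (11.5600,1.1200)
p' = p + 1/10·F = (-7.8440,-6.8880)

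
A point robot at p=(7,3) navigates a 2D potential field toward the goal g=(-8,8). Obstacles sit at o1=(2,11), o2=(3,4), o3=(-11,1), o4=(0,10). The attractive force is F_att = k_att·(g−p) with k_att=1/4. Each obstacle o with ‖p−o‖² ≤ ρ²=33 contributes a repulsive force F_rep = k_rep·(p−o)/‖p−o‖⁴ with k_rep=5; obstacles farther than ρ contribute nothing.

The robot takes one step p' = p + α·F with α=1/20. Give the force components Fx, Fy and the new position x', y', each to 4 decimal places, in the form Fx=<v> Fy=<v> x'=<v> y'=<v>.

Fx=-3.6808 Fy=1.2327 x'=6.8160 y'=3.0616

F_att = 1/4·(g−p) = 1/4·(-15,5) = (-3.7500,1.2500)
o1: d²=89 > ρ²=33 → inactive
o2: d²=17 ≤ ρ²=33; F_rep = 5·(4,-1)/17² = (0.0692,-0.0173)
o3: d²=328 > ρ²=33 → inactive
o4: d²=98 > ρ²=33 → inactive
F = F_att + ΣF_rep = (-3.6808,1.2327)
p' = p + 1/20·F = (6.8160,3.0616)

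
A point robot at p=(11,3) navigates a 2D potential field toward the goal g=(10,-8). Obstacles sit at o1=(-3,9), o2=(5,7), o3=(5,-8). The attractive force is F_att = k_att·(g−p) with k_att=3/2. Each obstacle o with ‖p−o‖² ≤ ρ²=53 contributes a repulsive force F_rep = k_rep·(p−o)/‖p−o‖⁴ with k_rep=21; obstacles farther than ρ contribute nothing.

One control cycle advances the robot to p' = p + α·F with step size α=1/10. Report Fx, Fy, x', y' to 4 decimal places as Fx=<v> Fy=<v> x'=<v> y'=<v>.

F_att = 3/2·(g−p) = 3/2·(-1,-11) = (-1.5000,-16.5000)
o1: d²=232 > ρ²=53 → inactive
o2: d²=52 ≤ ρ²=53; F_rep = 21·(6,-4)/52² = (0.0466,-0.0311)
o3: d²=157 > ρ²=53 → inactive
F = F_att + ΣF_rep = (-1.4534,-16.5311)
p' = p + 1/10·F = (10.8547,1.3469)

Fx=-1.4534 Fy=-16.5311 x'=10.8547 y'=1.3469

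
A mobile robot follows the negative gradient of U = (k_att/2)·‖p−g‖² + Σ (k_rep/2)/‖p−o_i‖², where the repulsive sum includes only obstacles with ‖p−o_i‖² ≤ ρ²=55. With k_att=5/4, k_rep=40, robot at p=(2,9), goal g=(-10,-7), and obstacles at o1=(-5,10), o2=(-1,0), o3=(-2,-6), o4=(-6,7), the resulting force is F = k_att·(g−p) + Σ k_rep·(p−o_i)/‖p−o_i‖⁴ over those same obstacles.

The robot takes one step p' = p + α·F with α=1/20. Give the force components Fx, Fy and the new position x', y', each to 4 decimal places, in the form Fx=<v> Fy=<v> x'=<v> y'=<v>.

Fx=-14.8880 Fy=-20.0160 x'=1.2556 y'=7.9992

F_att = 5/4·(g−p) = 5/4·(-12,-16) = (-15.0000,-20.0000)
o1: d²=50 ≤ ρ²=55; F_rep = 40·(7,-1)/50² = (0.1120,-0.0160)
o2: d²=90 > ρ²=55 → inactive
o3: d²=241 > ρ²=55 → inactive
o4: d²=68 > ρ²=55 → inactive
F = F_att + ΣF_rep = (-14.8880,-20.0160)
p' = p + 1/20·F = (1.2556,7.9992)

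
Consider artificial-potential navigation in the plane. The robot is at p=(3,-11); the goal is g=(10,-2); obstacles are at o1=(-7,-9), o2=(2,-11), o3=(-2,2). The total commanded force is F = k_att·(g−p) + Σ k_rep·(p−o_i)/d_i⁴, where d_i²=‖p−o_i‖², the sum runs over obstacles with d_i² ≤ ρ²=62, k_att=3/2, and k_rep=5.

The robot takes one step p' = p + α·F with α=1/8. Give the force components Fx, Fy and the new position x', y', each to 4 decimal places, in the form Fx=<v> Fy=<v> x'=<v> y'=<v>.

F_att = 3/2·(g−p) = 3/2·(7,9) = (10.5000,13.5000)
o1: d²=104 > ρ²=62 → inactive
o2: d²=1 ≤ ρ²=62; F_rep = 5·(1,0)/1² = (5.0000,0.0000)
o3: d²=194 > ρ²=62 → inactive
F = F_att + ΣF_rep = (15.5000,13.5000)
p' = p + 1/8·F = (4.9375,-9.3125)

Fx=15.5000 Fy=13.5000 x'=4.9375 y'=-9.3125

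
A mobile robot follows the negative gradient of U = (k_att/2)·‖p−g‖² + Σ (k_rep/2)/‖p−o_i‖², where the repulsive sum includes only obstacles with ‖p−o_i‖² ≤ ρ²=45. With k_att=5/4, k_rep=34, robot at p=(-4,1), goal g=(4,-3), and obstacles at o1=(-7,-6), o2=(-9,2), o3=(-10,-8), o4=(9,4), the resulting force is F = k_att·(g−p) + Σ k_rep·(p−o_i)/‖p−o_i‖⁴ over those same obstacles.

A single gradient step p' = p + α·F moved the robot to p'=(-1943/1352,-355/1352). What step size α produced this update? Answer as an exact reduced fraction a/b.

F_att = 5/4·(g−p) = 5/4·(8,-4) = (10.0000,-5.0000)
o1: d²=58 > ρ²=45 → inactive
o2: d²=26 ≤ ρ²=45; F_rep = 34·(5,-1)/26² = (0.2515,-0.0503)
o3: d²=117 > ρ²=45 → inactive
o4: d²=178 > ρ²=45 → inactive
F = F_att + ΣF_rep = (10.2515,-5.0503)
Δp = p'−p = (2.5629,-1.2626); α = Δx/Fx = (3465/1352) / (3465/338) = 1/4
check: Δy/Fy = (-1707/1352) / (-1707/338) = 1/4 ✓

α = 1/4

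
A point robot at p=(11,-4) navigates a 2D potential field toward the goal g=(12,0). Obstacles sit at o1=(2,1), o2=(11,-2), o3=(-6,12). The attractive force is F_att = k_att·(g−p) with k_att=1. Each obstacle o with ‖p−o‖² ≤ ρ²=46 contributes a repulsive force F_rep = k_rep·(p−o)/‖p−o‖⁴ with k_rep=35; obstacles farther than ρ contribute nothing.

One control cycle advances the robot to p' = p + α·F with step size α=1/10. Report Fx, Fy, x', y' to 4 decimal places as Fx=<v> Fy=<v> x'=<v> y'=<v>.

Fx=1.0000 Fy=-0.3750 x'=11.1000 y'=-4.0375

F_att = 1·(g−p) = 1·(1,4) = (1.0000,4.0000)
o1: d²=106 > ρ²=46 → inactive
o2: d²=4 ≤ ρ²=46; F_rep = 35·(0,-2)/4² = (0.0000,-4.3750)
o3: d²=545 > ρ²=46 → inactive
F = F_att + ΣF_rep = (1.0000,-0.3750)
p' = p + 1/10·F = (11.1000,-4.0375)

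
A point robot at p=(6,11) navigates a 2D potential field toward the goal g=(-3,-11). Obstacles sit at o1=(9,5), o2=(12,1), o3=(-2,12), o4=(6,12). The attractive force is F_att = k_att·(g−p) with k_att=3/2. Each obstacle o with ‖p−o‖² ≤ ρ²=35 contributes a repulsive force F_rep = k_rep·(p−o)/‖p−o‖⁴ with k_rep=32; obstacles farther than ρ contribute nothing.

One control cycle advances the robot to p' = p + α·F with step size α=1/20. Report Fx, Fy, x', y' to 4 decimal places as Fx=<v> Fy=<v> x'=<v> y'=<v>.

Fx=-13.5000 Fy=-65.0000 x'=5.3250 y'=7.7500

F_att = 3/2·(g−p) = 3/2·(-9,-22) = (-13.5000,-33.0000)
o1: d²=45 > ρ²=35 → inactive
o2: d²=136 > ρ²=35 → inactive
o3: d²=65 > ρ²=35 → inactive
o4: d²=1 ≤ ρ²=35; F_rep = 32·(0,-1)/1² = (0.0000,-32.0000)
F = F_att + ΣF_rep = (-13.5000,-65.0000)
p' = p + 1/20·F = (5.3250,7.7500)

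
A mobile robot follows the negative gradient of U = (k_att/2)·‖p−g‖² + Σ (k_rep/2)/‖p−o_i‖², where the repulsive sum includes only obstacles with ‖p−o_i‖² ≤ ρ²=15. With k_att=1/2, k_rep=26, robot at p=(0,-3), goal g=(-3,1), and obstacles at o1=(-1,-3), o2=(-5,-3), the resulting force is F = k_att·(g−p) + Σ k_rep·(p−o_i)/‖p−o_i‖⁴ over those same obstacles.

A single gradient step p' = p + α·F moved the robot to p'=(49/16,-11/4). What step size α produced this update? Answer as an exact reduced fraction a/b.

F_att = 1/2·(g−p) = 1/2·(-3,4) = (-1.5000,2.0000)
o1: d²=1 ≤ ρ²=15; F_rep = 26·(1,0)/1² = (26.0000,0.0000)
o2: d²=25 > ρ²=15 → inactive
F = F_att + ΣF_rep = (24.5000,2.0000)
Δp = p'−p = (3.0625,0.2500); α = Δx/Fx = (49/16) / (49/2) = 1/8
check: Δy/Fy = (1/4) / (2) = 1/8 ✓

α = 1/8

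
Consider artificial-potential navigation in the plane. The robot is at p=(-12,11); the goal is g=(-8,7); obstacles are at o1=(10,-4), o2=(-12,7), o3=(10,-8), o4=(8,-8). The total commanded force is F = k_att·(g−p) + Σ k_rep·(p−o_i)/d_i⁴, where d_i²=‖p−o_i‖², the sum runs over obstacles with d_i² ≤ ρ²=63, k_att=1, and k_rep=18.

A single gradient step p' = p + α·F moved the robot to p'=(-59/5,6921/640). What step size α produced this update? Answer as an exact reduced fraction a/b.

F_att = 1·(g−p) = 1·(4,-4) = (4.0000,-4.0000)
o1: d²=709 > ρ²=63 → inactive
o2: d²=16 ≤ ρ²=63; F_rep = 18·(0,4)/16² = (0.0000,0.2812)
o3: d²=845 > ρ²=63 → inactive
o4: d²=761 > ρ²=63 → inactive
F = F_att + ΣF_rep = (4.0000,-3.7188)
Δp = p'−p = (0.2000,-0.1859); α = Δx/Fx = (1/5) / (4) = 1/20
check: Δy/Fy = (-119/640) / (-119/32) = 1/20 ✓

α = 1/20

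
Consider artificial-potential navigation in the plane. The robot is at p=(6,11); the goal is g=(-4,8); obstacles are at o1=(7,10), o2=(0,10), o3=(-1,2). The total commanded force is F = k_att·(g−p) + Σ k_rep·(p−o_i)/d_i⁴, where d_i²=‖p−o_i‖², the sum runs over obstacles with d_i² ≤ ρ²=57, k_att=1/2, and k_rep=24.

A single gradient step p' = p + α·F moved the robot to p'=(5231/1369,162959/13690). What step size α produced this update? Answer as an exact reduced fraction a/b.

α = 1/5

F_att = 1/2·(g−p) = 1/2·(-10,-3) = (-5.0000,-1.5000)
o1: d²=2 ≤ ρ²=57; F_rep = 24·(-1,1)/2² = (-6.0000,6.0000)
o2: d²=37 ≤ ρ²=57; F_rep = 24·(6,1)/37² = (0.1052,0.0175)
o3: d²=130 > ρ²=57 → inactive
F = F_att + ΣF_rep = (-10.8948,4.5175)
Δp = p'−p = (-2.1790,0.9035); α = Δx/Fx = (-2983/1369) / (-14915/1369) = 1/5
check: Δy/Fy = (12369/13690) / (12369/2738) = 1/5 ✓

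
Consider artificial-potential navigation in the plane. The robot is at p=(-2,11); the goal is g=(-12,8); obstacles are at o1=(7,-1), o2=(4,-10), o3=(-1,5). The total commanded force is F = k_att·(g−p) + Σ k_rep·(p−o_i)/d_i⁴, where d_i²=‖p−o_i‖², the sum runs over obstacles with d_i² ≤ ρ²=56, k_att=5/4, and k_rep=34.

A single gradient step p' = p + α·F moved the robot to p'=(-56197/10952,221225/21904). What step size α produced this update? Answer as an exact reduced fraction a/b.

α = 1/4

F_att = 5/4·(g−p) = 5/4·(-10,-3) = (-12.5000,-3.7500)
o1: d²=225 > ρ²=56 → inactive
o2: d²=477 > ρ²=56 → inactive
o3: d²=37 ≤ ρ²=56; F_rep = 34·(-1,6)/37² = (-0.0248,0.1490)
F = F_att + ΣF_rep = (-12.5248,-3.6010)
Δp = p'−p = (-3.1312,-0.9002); α = Δx/Fx = (-34293/10952) / (-34293/2738) = 1/4
check: Δy/Fy = (-19719/21904) / (-19719/5476) = 1/4 ✓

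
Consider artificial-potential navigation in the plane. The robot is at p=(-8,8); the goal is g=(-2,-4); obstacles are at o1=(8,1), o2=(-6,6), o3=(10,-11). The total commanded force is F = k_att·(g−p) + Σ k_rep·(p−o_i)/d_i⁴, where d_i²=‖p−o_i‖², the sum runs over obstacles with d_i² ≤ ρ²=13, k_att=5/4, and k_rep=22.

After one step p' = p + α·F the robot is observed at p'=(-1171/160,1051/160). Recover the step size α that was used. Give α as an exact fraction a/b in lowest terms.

F_att = 5/4·(g−p) = 5/4·(6,-12) = (7.5000,-15.0000)
o1: d²=305 > ρ²=13 → inactive
o2: d²=8 ≤ ρ²=13; F_rep = 22·(-2,2)/8² = (-0.6875,0.6875)
o3: d²=685 > ρ²=13 → inactive
F = F_att + ΣF_rep = (6.8125,-14.3125)
Δp = p'−p = (0.6813,-1.4312); α = Δx/Fx = (109/160) / (109/16) = 1/10
check: Δy/Fy = (-229/160) / (-229/16) = 1/10 ✓

α = 1/10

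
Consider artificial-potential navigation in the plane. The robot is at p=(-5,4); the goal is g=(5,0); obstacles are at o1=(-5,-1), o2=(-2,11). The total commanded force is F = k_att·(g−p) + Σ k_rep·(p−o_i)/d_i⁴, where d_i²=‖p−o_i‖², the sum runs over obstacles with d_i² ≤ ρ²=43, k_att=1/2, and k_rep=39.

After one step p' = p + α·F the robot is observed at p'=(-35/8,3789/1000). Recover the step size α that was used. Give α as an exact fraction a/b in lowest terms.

F_att = 1/2·(g−p) = 1/2·(10,-4) = (5.0000,-2.0000)
o1: d²=25 ≤ ρ²=43; F_rep = 39·(0,5)/25² = (0.0000,0.3120)
o2: d²=58 > ρ²=43 → inactive
F = F_att + ΣF_rep = (5.0000,-1.6880)
Δp = p'−p = (0.6250,-0.2110); α = Δx/Fx = (5/8) / (5) = 1/8
check: Δy/Fy = (-211/1000) / (-211/125) = 1/8 ✓

α = 1/8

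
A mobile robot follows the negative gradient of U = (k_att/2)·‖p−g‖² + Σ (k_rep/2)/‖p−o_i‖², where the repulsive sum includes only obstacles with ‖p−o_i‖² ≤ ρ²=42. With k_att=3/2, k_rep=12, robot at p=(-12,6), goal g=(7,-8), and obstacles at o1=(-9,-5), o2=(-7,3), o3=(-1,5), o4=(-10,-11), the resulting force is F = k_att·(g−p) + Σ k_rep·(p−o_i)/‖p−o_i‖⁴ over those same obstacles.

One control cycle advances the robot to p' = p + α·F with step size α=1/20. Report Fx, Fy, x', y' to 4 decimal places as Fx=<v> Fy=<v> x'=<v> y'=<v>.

F_att = 3/2·(g−p) = 3/2·(19,-14) = (28.5000,-21.0000)
o1: d²=130 > ρ²=42 → inactive
o2: d²=34 ≤ ρ²=42; F_rep = 12·(-5,3)/34² = (-0.0519,0.0311)
o3: d²=122 > ρ²=42 → inactive
o4: d²=293 > ρ²=42 → inactive
F = F_att + ΣF_rep = (28.4481,-20.9689)
p' = p + 1/20·F = (-10.5776,4.9516)

Fx=28.4481 Fy=-20.9689 x'=-10.5776 y'=4.9516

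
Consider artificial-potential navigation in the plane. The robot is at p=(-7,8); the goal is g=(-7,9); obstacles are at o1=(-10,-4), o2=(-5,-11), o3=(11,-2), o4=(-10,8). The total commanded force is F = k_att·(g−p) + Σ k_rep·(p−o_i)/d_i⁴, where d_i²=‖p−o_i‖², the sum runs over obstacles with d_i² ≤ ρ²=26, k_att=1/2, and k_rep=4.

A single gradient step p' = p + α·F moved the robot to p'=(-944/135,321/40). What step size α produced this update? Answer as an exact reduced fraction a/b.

α = 1/20

F_att = 1/2·(g−p) = 1/2·(0,1) = (0.0000,0.5000)
o1: d²=153 > ρ²=26 → inactive
o2: d²=365 > ρ²=26 → inactive
o3: d²=424 > ρ²=26 → inactive
o4: d²=9 ≤ ρ²=26; F_rep = 4·(3,0)/9² = (0.1481,0.0000)
F = F_att + ΣF_rep = (0.1481,0.5000)
Δp = p'−p = (0.0074,0.0250); α = Δx/Fx = (1/135) / (4/27) = 1/20
check: Δy/Fy = (1/40) / (1/2) = 1/20 ✓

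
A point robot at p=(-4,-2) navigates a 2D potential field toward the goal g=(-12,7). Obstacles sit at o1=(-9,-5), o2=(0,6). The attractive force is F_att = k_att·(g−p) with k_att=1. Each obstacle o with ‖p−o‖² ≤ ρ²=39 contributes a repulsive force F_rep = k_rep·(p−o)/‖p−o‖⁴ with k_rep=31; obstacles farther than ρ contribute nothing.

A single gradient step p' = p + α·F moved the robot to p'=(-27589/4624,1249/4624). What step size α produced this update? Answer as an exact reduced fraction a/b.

α = 1/4

F_att = 1·(g−p) = 1·(-8,9) = (-8.0000,9.0000)
o1: d²=34 ≤ ρ²=39; F_rep = 31·(5,3)/34² = (0.1341,0.0804)
o2: d²=80 > ρ²=39 → inactive
F = F_att + ΣF_rep = (-7.8659,9.0804)
Δp = p'−p = (-1.9665,2.2701); α = Δx/Fx = (-9093/4624) / (-9093/1156) = 1/4
check: Δy/Fy = (10497/4624) / (10497/1156) = 1/4 ✓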